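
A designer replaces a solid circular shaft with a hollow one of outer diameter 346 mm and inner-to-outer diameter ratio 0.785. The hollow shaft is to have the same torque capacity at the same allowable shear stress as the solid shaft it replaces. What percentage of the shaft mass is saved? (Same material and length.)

Equal τ_max and T ⇒ the solid shaft needs d_s³ = d_o³(1−k⁴), so d_s = 346·(1−0.785⁴)^(1/3) = 295.1 mm.
Area ratio A_h/A_s = d_o²(1−k²)/d_s² = (1−k²)/(1−k⁴)^(2/3) = 0.5277.
Mass saving = 1 − 0.5277 = 47.2 %.

47.2 %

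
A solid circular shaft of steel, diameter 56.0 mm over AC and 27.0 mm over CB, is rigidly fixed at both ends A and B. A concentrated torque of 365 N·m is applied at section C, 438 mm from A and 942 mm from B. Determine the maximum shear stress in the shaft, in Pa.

Compatibility: T_A·a/J_AC = T_B·b/J_CB with T_A + T_B = T₀.
J_AC = 9.65×10^-7 m⁴, J_CB = 5.22×10^-8 m⁴, so T_A = T₀·(J_AC/a)/((J_AC/a)+(J_CB/b)) = 356.1 N·m, T_B = 8.946 N·m.
τ in each portion: τ_AC = 1.03×10^7 Pa, τ_CB = 2.31×10^6 Pa; maximum is in AC.
τ_max = T_AC·r/J = 356.1·0.0280/9.65×10^-7 = 1.033×10^7 Pa.

1.03e7 Pa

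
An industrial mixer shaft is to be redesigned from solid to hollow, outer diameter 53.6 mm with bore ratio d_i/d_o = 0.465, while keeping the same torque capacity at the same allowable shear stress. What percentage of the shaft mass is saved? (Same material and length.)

19.1 %

Equal τ_max and T ⇒ the solid shaft needs d_s³ = d_o³(1−k⁴), so d_s = 53.6·(1−0.465⁴)^(1/3) = 52.75 mm.
Area ratio A_h/A_s = d_o²(1−k²)/d_s² = (1−k²)/(1−k⁴)^(2/3) = 0.8092.
Mass saving = 1 − 0.8092 = 19.1 %.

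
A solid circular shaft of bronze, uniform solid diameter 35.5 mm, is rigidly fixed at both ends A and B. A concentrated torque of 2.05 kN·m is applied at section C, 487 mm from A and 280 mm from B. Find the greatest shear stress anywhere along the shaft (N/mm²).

148 N/mm²

With uniform GJ and both ends fixed, compatibility θ_AC = θ_CB gives T_A·a = T_B·b, together with T_A + T_B = T₀.
T_A = T₀·b/(a+b) = 2050·280/767.0 = 748.4 N·m; T_B = 1302 N·m.
τ in each portion: τ_AC = 8.52×10^7 Pa, τ_CB = 1.48×10^8 Pa; maximum is in CB.
τ_max = T_CB·r/J = 1302·0.0177/1.56×10^-7 = 1.482×10^8 Pa.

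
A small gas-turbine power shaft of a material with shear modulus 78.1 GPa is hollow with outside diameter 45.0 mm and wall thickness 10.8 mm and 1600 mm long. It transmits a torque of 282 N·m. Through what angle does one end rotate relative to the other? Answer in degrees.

0.887°

J = π(d_o⁴ − d_i⁴)/32 = π(0.0450⁴ − 0.0234⁴)/32 = 3.731×10^-7 m⁴.
θ = T·L/(G·J) = 282.0 × 1.60 / (78.1×10⁹ × 3.731×10^-7) = 0.01548 rad.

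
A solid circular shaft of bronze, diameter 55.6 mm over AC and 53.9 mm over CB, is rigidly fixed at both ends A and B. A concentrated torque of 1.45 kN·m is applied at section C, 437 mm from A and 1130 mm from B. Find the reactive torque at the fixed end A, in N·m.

1080 N·m

Compatibility: T_A·a/J_AC = T_B·b/J_CB with T_A + T_B = T₀.
J_AC = 9.38×10^-7 m⁴, J_CB = 8.29×10^-7 m⁴, so T_A = T₀·(J_AC/a)/((J_AC/a)+(J_CB/b)) = 1081 N·m, T_B = 369.2 N·m.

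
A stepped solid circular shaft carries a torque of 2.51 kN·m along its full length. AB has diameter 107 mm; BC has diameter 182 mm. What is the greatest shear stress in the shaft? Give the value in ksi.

1.51 ksi

Under the same torque, τ_max = 16T/(πd³) is largest where d is smallest — segment AB (d = 107 mm).
τ_max = 16·2510/(π·(0.107)³) = 1.044×10^7 Pa.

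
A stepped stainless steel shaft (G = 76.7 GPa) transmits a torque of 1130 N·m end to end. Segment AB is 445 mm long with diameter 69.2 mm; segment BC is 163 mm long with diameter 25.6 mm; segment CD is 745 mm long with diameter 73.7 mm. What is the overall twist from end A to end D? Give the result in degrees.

J_AB = π(0.0692)⁴/32 = 2.25×10^-6 m⁴; J_BC = π(0.0256)⁴/32 = 4.22×10^-8 m⁴; J_CD = π(0.0737)⁴/32 = 2.90×10^-6 m⁴.
θ = (T/G)·Σ L_i/J_i = (1130/76.7×10⁹)·(0.445/2.25×10^-6 + 0.163/4.22×10^-8 + 0.745/2.90×10^-6) = 0.06365 rad.

3.65°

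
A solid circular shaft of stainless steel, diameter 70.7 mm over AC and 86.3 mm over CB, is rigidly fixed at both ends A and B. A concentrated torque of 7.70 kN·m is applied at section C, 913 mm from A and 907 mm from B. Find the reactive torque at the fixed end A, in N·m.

Compatibility: T_A·a/J_AC = T_B·b/J_CB with T_A + T_B = T₀.
J_AC = 2.45×10^-6 m⁴, J_CB = 5.45×10^-6 m⁴, so T_A = T₀·(J_AC/a)/((J_AC/a)+(J_CB/b)) = 2380 N·m, T_B = 5320 N·m.

2380 N·m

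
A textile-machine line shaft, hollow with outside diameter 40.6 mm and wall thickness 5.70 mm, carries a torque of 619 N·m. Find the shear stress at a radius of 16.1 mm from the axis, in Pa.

J = π(d_o⁴ − d_i⁴)/32 = π(0.0406⁴ − 0.0292⁴)/32 = 1.954×10^-7 m⁴.
Shear stress varies linearly with radius: τ = T·r/J = 619.0 × 0.0161 / 1.954×10^-7 = 5.101×10^7 Pa.

5.10e7 Pa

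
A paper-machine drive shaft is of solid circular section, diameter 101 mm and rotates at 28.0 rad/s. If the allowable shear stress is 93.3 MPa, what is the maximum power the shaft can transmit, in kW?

J = πd⁴/32 = π(0.101)⁴/32 = 1.022×10^-5 m⁴.
T_max = τ_allow·J/r = 9.33×10^7 × 1.022×10^-5 / 0.0505 = 18870 N·m.
ω = 28.0 rad/s, so P_max = T_max·ω = 5.285×10^5 W.

528 kW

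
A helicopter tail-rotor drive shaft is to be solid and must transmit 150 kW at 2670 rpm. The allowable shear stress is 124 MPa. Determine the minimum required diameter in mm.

ω = 2π·2670/60 = 279.6 rad/s, so T = P/ω = 150×10³ / 279.6 = 536.5 N·m.
For a solid shaft τ_max = 16T/(πd³), so d = (16T/(π τ_allow))^(1/3) = (16·536.5/(π·1.24×10^8))^(1/3) = 0.02803 m.

28.0 mm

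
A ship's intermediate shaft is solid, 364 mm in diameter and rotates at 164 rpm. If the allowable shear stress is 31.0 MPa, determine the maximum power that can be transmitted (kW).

5040 kW

J = πd⁴/32 = π(0.364)⁴/32 = 1.723×10^-3 m⁴.
T_max = τ_allow·J/r = 3.10×10^7 × 1.723×10^-3 / 0.182 = 293600 N·m.
ω = 2π·164/60 = 17.17 rad/s, so P_max = T_max·ω = 5.042×10^6 W.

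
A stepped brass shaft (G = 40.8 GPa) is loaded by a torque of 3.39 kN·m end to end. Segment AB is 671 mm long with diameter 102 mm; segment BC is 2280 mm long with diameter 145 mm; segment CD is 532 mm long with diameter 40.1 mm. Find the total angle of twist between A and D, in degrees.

10.5°

J_AB = π(0.102)⁴/32 = 1.06×10^-5 m⁴; J_BC = π(0.145)⁴/32 = 4.34×10^-5 m⁴; J_CD = π(0.0401)⁴/32 = 2.54×10^-7 m⁴.
θ = (T/G)·Σ L_i/J_i = (3390/40.8×10⁹)·(0.671/1.06×10^-5 + 2.28/4.34×10^-5 + 0.532/2.54×10^-7) = 0.1837 rad.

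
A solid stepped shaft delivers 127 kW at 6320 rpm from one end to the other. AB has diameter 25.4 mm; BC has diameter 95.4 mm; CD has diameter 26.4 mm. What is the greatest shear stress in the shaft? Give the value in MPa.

ω = 2π·6320/60 = 661.8 rad/s, so T = P/ω = 127×10³ / 661.8 = 191.9 N·m.
Under the same torque, τ_max = 16T/(πd³) is largest where d is smallest — segment AB (d = 25.4 mm).
τ_max = 16·191.9/(π·(0.0254)³) = 5.964×10^7 Pa.

59.6 MPa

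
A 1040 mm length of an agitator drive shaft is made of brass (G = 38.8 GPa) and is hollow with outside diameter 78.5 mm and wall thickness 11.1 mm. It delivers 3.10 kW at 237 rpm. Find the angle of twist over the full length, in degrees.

ω = 2π·237/60 = 24.82 rad/s, so T = P/ω = 3.10×10³ / 24.82 = 124.9 N·m.
J = π(d_o⁴ − d_i⁴)/32 = π(0.0785⁴ − 0.0563⁴)/32 = 2.742×10^-6 m⁴.
θ = T·L/(G·J) = 124.9 × 1.04 / (38.8×10⁹ × 2.742×10^-6) = 1.221×10^-3 rad.

0.0700°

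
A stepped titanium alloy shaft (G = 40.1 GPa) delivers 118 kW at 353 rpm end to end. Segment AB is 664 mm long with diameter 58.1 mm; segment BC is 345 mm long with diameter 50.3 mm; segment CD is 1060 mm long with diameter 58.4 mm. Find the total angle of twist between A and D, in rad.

ω = 2π·353/60 = 36.97 rad/s, so T = P/ω = 118×10³ / 36.97 = 3192 N·m.
J_AB = π(0.0581)⁴/32 = 1.12×10^-6 m⁴; J_BC = π(0.0503)⁴/32 = 6.28×10^-7 m⁴; J_CD = π(0.0584)⁴/32 = 1.14×10^-6 m⁴.
θ = (T/G)·Σ L_i/J_i = (3192/40.1×10⁹)·(0.664/1.12×10^-6 + 0.345/6.28×10^-7 + 1.06/1.14×10^-6) = 0.1648 rad.

0.165 rad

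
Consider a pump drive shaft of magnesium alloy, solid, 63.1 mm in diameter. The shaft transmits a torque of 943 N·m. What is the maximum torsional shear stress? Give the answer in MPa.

J = πd⁴/32 = π(0.0631)⁴/32 = 1.556×10^-6 m⁴.
τ_max = T·r/J = 943.0 × 0.0316 / 1.556×10^-6 = 1.912×10^7 Pa.

19.1 MPa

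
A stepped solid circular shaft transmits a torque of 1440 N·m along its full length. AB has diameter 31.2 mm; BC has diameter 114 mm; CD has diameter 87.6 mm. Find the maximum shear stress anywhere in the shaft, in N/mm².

241 N/mm²

Under the same torque, τ_max = 16T/(πd³) is largest where d is smallest — segment AB (d = 31.2 mm).
τ_max = 16·1440/(π·(0.0312)³) = 2.415×10^8 Pa.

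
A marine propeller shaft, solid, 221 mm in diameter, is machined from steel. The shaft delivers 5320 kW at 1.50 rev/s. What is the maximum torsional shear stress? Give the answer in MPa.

ω = 2π·1.50 = 9.425 rad/s, so T = P/ω = 5320×10³ / 9.425 = 564500 N·m.
J = πd⁴/32 = π(0.221)⁴/32 = 2.342×10^-4 m⁴.
τ_max = T·r/J = 564500 × 0.111 / 2.342×10^-4 = 2.663×10^8 Pa.

266 MPa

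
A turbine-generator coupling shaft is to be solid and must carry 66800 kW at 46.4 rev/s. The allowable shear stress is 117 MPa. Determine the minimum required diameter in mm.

215 mm

ω = 2π·46.4 = 291.5 rad/s, so T = P/ω = 66800×10³ / 291.5 = 229100 N·m.
For a solid shaft τ_max = 16T/(πd³), so d = (16T/(π τ_allow))^(1/3) = (16·229100/(π·1.17×10^8))^(1/3) = 0.2153 m.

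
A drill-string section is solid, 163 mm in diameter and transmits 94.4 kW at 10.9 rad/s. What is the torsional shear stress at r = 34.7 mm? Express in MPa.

ω = 10.9 rad/s, so T = P/ω = 94.4×10³ / 10.90 = 8661 N·m.
J = πd⁴/32 = π(0.163)⁴/32 = 6.930×10^-5 m⁴.
Shear stress varies linearly with radius: τ = T·r/J = 8661 × 0.0347 / 6.930×10^-5 = 4.336×10^6 Pa.

4.34 MPa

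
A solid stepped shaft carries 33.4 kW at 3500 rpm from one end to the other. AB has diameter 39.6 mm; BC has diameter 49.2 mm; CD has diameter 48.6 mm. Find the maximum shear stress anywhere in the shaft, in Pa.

ω = 2π·3500/60 = 366.5 rad/s, so T = P/ω = 33.4×10³ / 366.5 = 91.13 N·m.
Under the same torque, τ_max = 16T/(πd³) is largest where d is smallest — segment AB (d = 39.6 mm).
τ_max = 16·91.13/(π·(0.0396)³) = 7.474×10^6 Pa.

7.47e6 Pa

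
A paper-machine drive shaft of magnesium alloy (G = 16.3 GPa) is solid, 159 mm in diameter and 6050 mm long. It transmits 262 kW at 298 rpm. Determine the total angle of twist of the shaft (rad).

ω = 2π·298/60 = 31.21 rad/s, so T = P/ω = 262×10³ / 31.21 = 8396 N·m.
J = πd⁴/32 = π(0.159)⁴/32 = 6.275×10^-5 m⁴.
θ = T·L/(G·J) = 8396 × 6.05 / (16.3×10⁹ × 6.275×10^-5) = 0.04966 rad.

0.0497 rad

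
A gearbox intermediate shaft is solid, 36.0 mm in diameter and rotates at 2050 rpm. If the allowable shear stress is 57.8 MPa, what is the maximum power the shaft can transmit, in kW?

114 kW

J = πd⁴/32 = π(0.0360)⁴/32 = 1.649×10^-7 m⁴.
T_max = τ_allow·J/r = 5.78×10^7 × 1.649×10^-7 / 0.0180 = 529.5 N·m.
ω = 2π·2050/60 = 214.7 rad/s, so P_max = T_max·ω = 1.137×10^5 W.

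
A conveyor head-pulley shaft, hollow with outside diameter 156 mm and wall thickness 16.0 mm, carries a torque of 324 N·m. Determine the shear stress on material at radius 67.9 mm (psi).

91.3 psi

J = π(d_o⁴ − d_i⁴)/32 = π(0.156⁴ − 0.124⁴)/32 = 3.493×10^-5 m⁴.
Shear stress varies linearly with radius: τ = T·r/J = 324.0 × 0.0679 / 3.493×10^-5 = 6.298×10^5 Pa.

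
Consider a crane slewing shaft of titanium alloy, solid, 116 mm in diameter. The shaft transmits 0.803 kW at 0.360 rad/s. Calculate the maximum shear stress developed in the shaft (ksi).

1.06 ksi

ω = 0.360 rad/s, so T = P/ω = 0.803×10³ / 0.3600 = 2231 N·m.
J = πd⁴/32 = π(0.116)⁴/32 = 1.778×10^-5 m⁴.
τ_max = T·r/J = 2231 × 0.0580 / 1.778×10^-5 = 7.278×10^6 Pa.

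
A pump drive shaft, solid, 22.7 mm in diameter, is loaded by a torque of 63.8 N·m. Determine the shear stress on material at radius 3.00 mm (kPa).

7340 kPa

J = πd⁴/32 = π(0.0227)⁴/32 = 2.607×10^-8 m⁴.
Shear stress varies linearly with radius: τ = T·r/J = 63.80 × 0.00300 / 2.607×10^-8 = 7.342×10^6 Pa.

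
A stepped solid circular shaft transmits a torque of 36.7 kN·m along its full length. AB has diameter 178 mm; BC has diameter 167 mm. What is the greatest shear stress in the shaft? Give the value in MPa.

40.1 MPa

Under the same torque, τ_max = 16T/(πd³) is largest where d is smallest — segment BC (d = 167 mm).
τ_max = 16·36700/(π·(0.167)³) = 4.013×10^7 Pa.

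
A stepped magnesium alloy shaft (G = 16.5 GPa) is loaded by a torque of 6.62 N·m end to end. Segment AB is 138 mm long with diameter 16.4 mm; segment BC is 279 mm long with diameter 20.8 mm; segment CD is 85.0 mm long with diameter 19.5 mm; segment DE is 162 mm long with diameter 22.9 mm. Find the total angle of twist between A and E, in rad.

J_AB = π(0.0164)⁴/32 = 7.10×10^-9 m⁴; J_BC = π(0.0208)⁴/32 = 1.84×10^-8 m⁴; J_CD = π(0.0195)⁴/32 = 1.42×10^-8 m⁴; J_DE = π(0.0229)⁴/32 = 2.70×10^-8 m⁴.
θ = (T/G)·Σ L_i/J_i = (6.620/16.5×10⁹)·(0.138/7.10×10^-9 + 0.279/1.84×10^-8 + 0.0850/1.42×10^-8 + 0.162/2.70×10^-8) = 0.01870 rad.

0.0187 rad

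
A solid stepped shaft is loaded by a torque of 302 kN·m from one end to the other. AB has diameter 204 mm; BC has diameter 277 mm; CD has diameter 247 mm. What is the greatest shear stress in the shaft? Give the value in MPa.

181 MPa

Under the same torque, τ_max = 16T/(πd³) is largest where d is smallest — segment AB (d = 204 mm).
τ_max = 16·302000/(π·(0.204)³) = 1.812×10^8 Pa.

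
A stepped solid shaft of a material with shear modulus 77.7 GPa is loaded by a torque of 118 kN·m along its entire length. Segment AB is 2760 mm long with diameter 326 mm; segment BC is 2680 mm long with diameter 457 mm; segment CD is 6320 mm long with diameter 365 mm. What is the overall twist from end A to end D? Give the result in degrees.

0.587°

J_AB = π(0.326)⁴/32 = 1.11×10^-3 m⁴; J_BC = π(0.457)⁴/32 = 4.28×10^-3 m⁴; J_CD = π(0.365)⁴/32 = 1.74×10^-3 m⁴.
θ = (T/G)·Σ L_i/J_i = (118000/77.7×10⁹)·(2.76/1.11×10^-3 + 2.68/4.28×10^-3 + 6.32/1.74×10^-3) = 0.01024 rad.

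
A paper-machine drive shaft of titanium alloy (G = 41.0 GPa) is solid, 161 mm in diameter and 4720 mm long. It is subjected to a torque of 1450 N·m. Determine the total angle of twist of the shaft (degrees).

J = πd⁴/32 = π(0.161)⁴/32 = 6.596×10^-5 m⁴.
θ = T·L/(G·J) = 1450 × 4.72 / (41.0×10⁹ × 6.596×10^-5) = 2.531×10^-3 rad.

0.145°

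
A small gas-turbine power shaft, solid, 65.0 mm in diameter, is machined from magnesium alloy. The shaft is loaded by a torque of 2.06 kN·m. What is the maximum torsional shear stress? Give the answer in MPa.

38.2 MPa

J = πd⁴/32 = π(0.0650)⁴/32 = 1.752×10^-6 m⁴.
τ_max = T·r/J = 2060 × 0.0325 / 1.752×10^-6 = 3.820×10^7 Pa.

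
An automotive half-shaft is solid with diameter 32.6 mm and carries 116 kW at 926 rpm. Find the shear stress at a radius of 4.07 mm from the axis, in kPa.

ω = 2π·926/60 = 96.97 rad/s, so T = P/ω = 116×10³ / 96.97 = 1196 N·m.
J = πd⁴/32 = π(0.0326)⁴/32 = 1.109×10^-7 m⁴.
Shear stress varies linearly with radius: τ = T·r/J = 1196 × 0.00407 / 1.109×10^-7 = 4.391×10^7 Pa.

43900 kPa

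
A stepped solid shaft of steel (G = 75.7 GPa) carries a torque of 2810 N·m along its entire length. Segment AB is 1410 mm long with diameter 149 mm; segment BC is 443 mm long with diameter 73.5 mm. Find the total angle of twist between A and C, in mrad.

6.82 mrad

J_AB = π(0.149)⁴/32 = 4.84×10^-5 m⁴; J_BC = π(0.0735)⁴/32 = 2.87×10^-6 m⁴.
θ = (T/G)·Σ L_i/J_i = (2810/75.7×10⁹)·(1.41/4.84×10^-5 + 0.443/2.87×10^-6) = 6.821×10^-3 rad.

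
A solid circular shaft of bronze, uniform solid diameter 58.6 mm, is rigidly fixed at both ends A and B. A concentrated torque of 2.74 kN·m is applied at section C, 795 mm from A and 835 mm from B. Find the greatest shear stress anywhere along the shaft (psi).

5150 psi

With uniform GJ and both ends fixed, compatibility θ_AC = θ_CB gives T_A·a = T_B·b, together with T_A + T_B = T₀.
T_A = T₀·b/(a+b) = 2740·835/1630 = 1404 N·m; T_B = 1336 N·m.
τ in each portion: τ_AC = 3.55×10^7 Pa, τ_CB = 3.38×10^7 Pa; maximum is in AC.
τ_max = T_AC·r/J = 1404·0.0293/1.16×10^-6 = 3.552×10^7 Pa.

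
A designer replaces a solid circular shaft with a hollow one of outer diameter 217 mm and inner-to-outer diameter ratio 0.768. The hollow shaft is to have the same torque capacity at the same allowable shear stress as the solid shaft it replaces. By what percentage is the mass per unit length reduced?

45.5 %

Equal τ_max and T ⇒ the solid shaft needs d_s³ = d_o³(1−k⁴), so d_s = 217·(1−0.768⁴)^(1/3) = 188.2 mm.
Area ratio A_h/A_s = d_o²(1−k²)/d_s² = (1−k²)/(1−k⁴)^(2/3) = 0.5455.
Mass saving = 1 − 0.5455 = 45.5 %.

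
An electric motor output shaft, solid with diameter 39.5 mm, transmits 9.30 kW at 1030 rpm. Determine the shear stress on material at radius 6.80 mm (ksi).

0.356 ksi

ω = 2π·1030/60 = 107.9 rad/s, so T = P/ω = 9.30×10³ / 107.9 = 86.22 N·m.
J = πd⁴/32 = π(0.0395)⁴/32 = 2.390×10^-7 m⁴.
Shear stress varies linearly with radius: τ = T·r/J = 86.22 × 0.00680 / 2.390×10^-7 = 2.453×10^6 Pa.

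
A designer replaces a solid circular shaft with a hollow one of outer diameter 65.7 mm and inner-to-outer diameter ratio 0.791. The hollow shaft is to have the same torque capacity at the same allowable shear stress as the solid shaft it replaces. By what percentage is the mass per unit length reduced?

Equal τ_max and T ⇒ the solid shaft needs d_s³ = d_o³(1−k⁴), so d_s = 65.7·(1−0.791⁴)^(1/3) = 55.67 mm.
Area ratio A_h/A_s = d_o²(1−k²)/d_s² = (1−k²)/(1−k⁴)^(2/3) = 0.5213.
Mass saving = 1 − 0.5213 = 47.9 %.

47.9 %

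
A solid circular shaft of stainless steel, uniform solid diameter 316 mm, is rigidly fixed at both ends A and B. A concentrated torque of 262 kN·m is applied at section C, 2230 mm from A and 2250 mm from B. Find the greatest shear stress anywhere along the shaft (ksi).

With uniform GJ and both ends fixed, compatibility θ_AC = θ_CB gives T_A·a = T_B·b, together with T_A + T_B = T₀.
T_A = T₀·b/(a+b) = 262000·2250/4480 = 131600 N·m; T_B = 130400 N·m.
τ in each portion: τ_AC = 2.12×10^7 Pa, τ_CB = 2.10×10^7 Pa; maximum is in AC.
τ_max = T_AC·r/J = 131600·0.158/9.79×10^-4 = 2.124×10^7 Pa.

3.08 ksi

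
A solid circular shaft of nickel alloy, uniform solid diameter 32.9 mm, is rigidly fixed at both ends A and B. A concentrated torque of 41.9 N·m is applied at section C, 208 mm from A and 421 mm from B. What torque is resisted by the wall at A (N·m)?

With uniform GJ and both ends fixed, compatibility θ_AC = θ_CB gives T_A·a = T_B·b, together with T_A + T_B = T₀.
T_A = T₀·b/(a+b) = 41.90·421/629.0 = 28.04 N·m; T_B = 13.86 N·m.

28.0 N·m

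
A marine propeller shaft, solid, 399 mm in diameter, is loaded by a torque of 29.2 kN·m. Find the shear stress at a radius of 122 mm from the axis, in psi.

J = πd⁴/32 = π(0.399)⁴/32 = 2.488×10^-3 m⁴.
Shear stress varies linearly with radius: τ = T·r/J = 29200 × 0.122 / 2.488×10^-3 = 1.432×10^6 Pa.

208 psi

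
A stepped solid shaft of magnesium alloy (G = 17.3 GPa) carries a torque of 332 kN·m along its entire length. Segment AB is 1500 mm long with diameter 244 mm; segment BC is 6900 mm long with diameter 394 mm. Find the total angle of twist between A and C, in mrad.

139 mrad

J_AB = π(0.244)⁴/32 = 3.48×10^-4 m⁴; J_BC = π(0.394)⁴/32 = 2.37×10^-3 m⁴.
θ = (T/G)·Σ L_i/J_i = (332000/17.3×10⁹)·(1.50/3.48×10^-4 + 6.90/2.37×10^-3) = 0.1387 rad.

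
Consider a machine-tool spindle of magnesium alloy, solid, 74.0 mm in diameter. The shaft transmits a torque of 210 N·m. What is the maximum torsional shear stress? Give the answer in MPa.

2.64 MPa

J = πd⁴/32 = π(0.0740)⁴/32 = 2.944×10^-6 m⁴.
τ_max = T·r/J = 210.0 × 0.0370 / 2.944×10^-6 = 2.639×10^6 Pa.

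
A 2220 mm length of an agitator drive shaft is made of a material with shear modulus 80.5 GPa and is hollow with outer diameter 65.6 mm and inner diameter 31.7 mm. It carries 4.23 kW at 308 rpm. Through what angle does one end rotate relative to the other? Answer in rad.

0.00210 rad

ω = 2π·308/60 = 32.25 rad/s, so T = P/ω = 4.23×10³ / 32.25 = 131.1 N·m.
J = π(d_o⁴ − d_i⁴)/32 = π(0.0656⁴ − 0.0317⁴)/32 = 1.719×10^-6 m⁴.
θ = T·L/(G·J) = 131.1 × 2.22 / (80.5×10⁹ × 1.719×10^-6) = 2.104×10^-3 rad.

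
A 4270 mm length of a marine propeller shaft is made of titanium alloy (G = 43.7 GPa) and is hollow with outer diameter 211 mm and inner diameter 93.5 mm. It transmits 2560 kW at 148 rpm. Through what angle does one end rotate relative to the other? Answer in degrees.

ω = 2π·148/60 = 15.50 rad/s, so T = P/ω = 2560×10³ / 15.50 = 165200 N·m.
J = π(d_o⁴ − d_i⁴)/32 = π(0.211⁴ − 0.0935⁴)/32 = 1.871×10^-4 m⁴.
θ = T·L/(G·J) = 165200 × 4.27 / (43.7×10⁹ × 1.871×10^-4) = 0.08627 rad.

4.94°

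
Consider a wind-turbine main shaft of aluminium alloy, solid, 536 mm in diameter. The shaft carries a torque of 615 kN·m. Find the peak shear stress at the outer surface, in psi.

2950 psi

J = πd⁴/32 = π(0.536)⁴/32 = 8.103×10^-3 m⁴.
τ_max = T·r/J = 615000 × 0.268 / 8.103×10^-3 = 2.034×10^7 Pa.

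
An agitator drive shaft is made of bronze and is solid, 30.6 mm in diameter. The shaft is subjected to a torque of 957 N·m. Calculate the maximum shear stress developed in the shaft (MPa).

J = πd⁴/32 = π(0.0306)⁴/32 = 8.608×10^-8 m⁴.
τ_max = T·r/J = 957.0 × 0.0153 / 8.608×10^-8 = 1.701×10^8 Pa.

170 MPa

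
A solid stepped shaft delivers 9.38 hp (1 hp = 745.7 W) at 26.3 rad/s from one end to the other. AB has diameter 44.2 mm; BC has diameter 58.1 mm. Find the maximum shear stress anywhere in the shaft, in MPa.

ω = 26.3 rad/s, so T = P/ω = 9.38×745.7 / 26.30 = 266.0 N·m.
Under the same torque, τ_max = 16T/(πd³) is largest where d is smallest — segment AB (d = 44.2 mm).
τ_max = 16·266.0/(π·(0.0442)³) = 1.569×10^7 Pa.

15.7 MPa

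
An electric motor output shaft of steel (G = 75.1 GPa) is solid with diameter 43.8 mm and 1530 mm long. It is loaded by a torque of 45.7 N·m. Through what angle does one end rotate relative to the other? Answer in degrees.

0.148°

J = πd⁴/32 = π(0.0438)⁴/32 = 3.613×10^-7 m⁴.
θ = T·L/(G·J) = 45.70 × 1.53 / (75.1×10⁹ × 3.613×10^-7) = 2.577×10^-3 rad.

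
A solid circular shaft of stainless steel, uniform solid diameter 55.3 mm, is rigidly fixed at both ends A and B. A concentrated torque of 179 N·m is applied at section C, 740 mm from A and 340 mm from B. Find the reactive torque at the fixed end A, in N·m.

With uniform GJ and both ends fixed, compatibility θ_AC = θ_CB gives T_A·a = T_B·b, together with T_A + T_B = T₀.
T_A = T₀·b/(a+b) = 179.0·340/1080 = 56.35 N·m; T_B = 122.6 N·m.

56.4 N·m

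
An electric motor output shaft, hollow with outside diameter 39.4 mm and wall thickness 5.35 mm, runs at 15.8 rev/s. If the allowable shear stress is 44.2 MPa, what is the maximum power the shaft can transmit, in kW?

J = π(d_o⁴ − d_i⁴)/32 = π(0.0394⁴ − 0.0287⁴)/32 = 1.700×10^-7 m⁴.
T_max = τ_allow·J/r = 4.42×10^7 × 1.700×10^-7 / 0.0197 = 381.4 N·m.
ω = 2π·15.8 = 99.27 rad/s, so P_max = T_max·ω = 3.786×10^4 W.

37.9 kW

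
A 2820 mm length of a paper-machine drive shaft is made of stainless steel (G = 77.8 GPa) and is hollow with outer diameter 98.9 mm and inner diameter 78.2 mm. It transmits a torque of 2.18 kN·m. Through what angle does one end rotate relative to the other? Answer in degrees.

J = π(d_o⁴ − d_i⁴)/32 = π(0.0989⁴ − 0.0782⁴)/32 = 5.721×10^-6 m⁴.
θ = T·L/(G·J) = 2180 × 2.82 / (77.8×10⁹ × 5.721×10^-6) = 0.01381 rad.

0.791°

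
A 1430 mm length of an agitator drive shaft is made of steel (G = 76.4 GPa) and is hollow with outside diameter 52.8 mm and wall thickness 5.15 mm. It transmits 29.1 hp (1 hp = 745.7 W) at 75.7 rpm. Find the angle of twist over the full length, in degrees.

6.63°

ω = 2π·75.7/60 = 7.927 rad/s, so T = P/ω = 29.1×745.7 / 7.927 = 2737 N·m.
J = π(d_o⁴ − d_i⁴)/32 = π(0.0528⁴ − 0.0425⁴)/32 = 4.427×10^-7 m⁴.
θ = T·L/(G·J) = 2737 × 1.43 / (76.4×10⁹ × 4.427×10^-7) = 0.1157 rad.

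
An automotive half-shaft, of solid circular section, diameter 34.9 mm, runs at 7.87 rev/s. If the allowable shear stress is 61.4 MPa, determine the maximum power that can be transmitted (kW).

25.3 kW

J = πd⁴/32 = π(0.0349)⁴/32 = 1.456×10^-7 m⁴.
T_max = τ_allow·J/r = 6.14×10^7 × 1.456×10^-7 / 0.0175 = 512.5 N·m.
ω = 2π·7.87 = 49.45 rad/s, so P_max = T_max·ω = 2.534×10^4 W.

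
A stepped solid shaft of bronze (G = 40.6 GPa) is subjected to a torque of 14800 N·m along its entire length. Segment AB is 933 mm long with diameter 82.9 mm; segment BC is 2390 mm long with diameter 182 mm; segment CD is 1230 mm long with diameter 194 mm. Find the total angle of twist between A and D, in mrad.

J_AB = π(0.0829)⁴/32 = 4.64×10^-6 m⁴; J_BC = π(0.182)⁴/32 = 1.08×10^-4 m⁴; J_CD = π(0.194)⁴/32 = 1.39×10^-4 m⁴.
θ = (T/G)·Σ L_i/J_i = (14800/40.6×10⁹)·(0.933/4.64×10^-6 + 2.39/1.08×10^-4 + 1.23/1.39×10^-4) = 0.08466 rad.

84.7 mrad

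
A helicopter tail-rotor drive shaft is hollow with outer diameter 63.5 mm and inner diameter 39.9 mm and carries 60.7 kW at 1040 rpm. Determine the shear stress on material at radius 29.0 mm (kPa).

12000 kPa

ω = 2π·1040/60 = 108.9 rad/s, so T = P/ω = 60.7×10³ / 108.9 = 557.3 N·m.
J = π(d_o⁴ − d_i⁴)/32 = π(0.0635⁴ − 0.0399⁴)/32 = 1.347×10^-6 m⁴.
Shear stress varies linearly with radius: τ = T·r/J = 557.3 × 0.0290 / 1.347×10^-6 = 1.200×10^7 Pa.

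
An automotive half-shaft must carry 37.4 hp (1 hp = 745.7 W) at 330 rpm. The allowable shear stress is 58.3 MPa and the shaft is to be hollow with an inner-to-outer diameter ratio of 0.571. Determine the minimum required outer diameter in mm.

42.9 mm

ω = 2π·330/60 = 34.56 rad/s, so T = P/ω = 37.4×745.7 / 34.56 = 807.0 N·m.
For a hollow shaft with d_i/d_o = 0.571: τ_max = 16T/(π d_o³ (1−k⁴)), so d_o = [16T/(π τ_allow (1−k⁴))]^(1/3) = [16·807.0/(π·5.83×10^7·0.8937)]^(1/3) = 0.04289 m.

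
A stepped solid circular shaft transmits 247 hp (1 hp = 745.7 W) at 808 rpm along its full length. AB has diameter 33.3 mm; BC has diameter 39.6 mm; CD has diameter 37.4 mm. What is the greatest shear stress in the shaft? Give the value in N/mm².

ω = 2π·808/60 = 84.61 rad/s, so T = P/ω = 247×745.7 / 84.61 = 2177 N·m.
Under the same torque, τ_max = 16T/(πd³) is largest where d is smallest — segment AB (d = 33.3 mm).
τ_max = 16·2177/(π·(0.0333)³) = 3.002×10^8 Pa.

300 N/mm²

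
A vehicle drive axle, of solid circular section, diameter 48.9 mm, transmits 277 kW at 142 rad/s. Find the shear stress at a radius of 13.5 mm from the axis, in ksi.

ω = 142 rad/s, so T = P/ω = 277×10³ / 142.0 = 1951 N·m.
J = πd⁴/32 = π(0.0489)⁴/32 = 5.614×10^-7 m⁴.
Shear stress varies linearly with radius: τ = T·r/J = 1951 × 0.0135 / 5.614×10^-7 = 4.691×10^7 Pa.

6.80 ksi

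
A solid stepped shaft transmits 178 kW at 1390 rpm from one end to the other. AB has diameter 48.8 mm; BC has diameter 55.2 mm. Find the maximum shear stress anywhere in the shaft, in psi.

ω = 2π·1390/60 = 145.6 rad/s, so T = P/ω = 178×10³ / 145.6 = 1223 N·m.
Under the same torque, τ_max = 16T/(πd³) is largest where d is smallest — segment AB (d = 48.8 mm).
τ_max = 16·1223/(π·(0.0488)³) = 5.359×10^7 Pa.

7770 psi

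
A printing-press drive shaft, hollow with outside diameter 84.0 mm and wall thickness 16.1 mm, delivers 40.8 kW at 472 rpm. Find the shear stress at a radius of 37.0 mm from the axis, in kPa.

ω = 2π·472/60 = 49.43 rad/s, so T = P/ω = 40.8×10³ / 49.43 = 825.4 N·m.
J = π(d_o⁴ − d_i⁴)/32 = π(0.0840⁴ − 0.0518⁴)/32 = 4.181×10^-6 m⁴.
Shear stress varies linearly with radius: τ = T·r/J = 825.4 × 0.0370 / 4.181×10^-6 = 7.305×10^6 Pa.

7300 kPa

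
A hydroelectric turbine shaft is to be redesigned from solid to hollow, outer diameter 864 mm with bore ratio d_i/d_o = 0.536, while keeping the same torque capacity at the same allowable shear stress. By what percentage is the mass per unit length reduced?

24.5 %

Equal τ_max and T ⇒ the solid shaft needs d_s³ = d_o³(1−k⁴), so d_s = 864·(1−0.536⁴)^(1/3) = 839.5 mm.
Area ratio A_h/A_s = d_o²(1−k²)/d_s² = (1−k²)/(1−k⁴)^(2/3) = 0.7548.
Mass saving = 1 − 0.7548 = 24.5 %.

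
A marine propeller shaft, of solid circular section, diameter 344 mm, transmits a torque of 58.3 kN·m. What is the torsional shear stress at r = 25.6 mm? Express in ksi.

J = πd⁴/32 = π(0.344)⁴/32 = 1.375×10^-3 m⁴.
Shear stress varies linearly with radius: τ = T·r/J = 58300 × 0.0256 / 1.375×10^-3 = 1.086×10^6 Pa.

0.157 ksi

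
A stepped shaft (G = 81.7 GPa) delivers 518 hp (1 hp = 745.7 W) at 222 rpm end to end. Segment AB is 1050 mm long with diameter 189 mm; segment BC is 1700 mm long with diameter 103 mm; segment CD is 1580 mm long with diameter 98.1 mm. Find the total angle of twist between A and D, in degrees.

ω = 2π·222/60 = 23.25 rad/s, so T = P/ω = 518×745.7 / 23.25 = 16620 N·m.
J_AB = π(0.189)⁴/32 = 1.25×10^-4 m⁴; J_BC = π(0.103)⁴/32 = 1.10×10^-5 m⁴; J_CD = π(0.0981)⁴/32 = 9.09×10^-6 m⁴.
θ = (T/G)·Σ L_i/J_i = (16620/81.7×10⁹)·(1.05/1.25×10^-4 + 1.70/1.10×10^-5 + 1.58/9.09×10^-6) = 0.06833 rad.

3.92°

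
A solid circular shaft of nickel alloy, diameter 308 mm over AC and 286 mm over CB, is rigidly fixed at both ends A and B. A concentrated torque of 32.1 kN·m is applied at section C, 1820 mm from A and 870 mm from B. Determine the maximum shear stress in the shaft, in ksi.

0.617 ksi

Compatibility: T_A·a/J_AC = T_B·b/J_CB with T_A + T_B = T₀.
J_AC = 8.83×10^-4 m⁴, J_CB = 6.57×10^-4 m⁴, so T_A = T₀·(J_AC/a)/((J_AC/a)+(J_CB/b)) = 12560 N·m, T_B = 19540 N·m.
τ in each portion: τ_AC = 2.19×10^6 Pa, τ_CB = 4.25×10^6 Pa; maximum is in CB.
τ_max = T_CB·r/J = 19540·0.143/6.57×10^-4 = 4.254×10^6 Pa.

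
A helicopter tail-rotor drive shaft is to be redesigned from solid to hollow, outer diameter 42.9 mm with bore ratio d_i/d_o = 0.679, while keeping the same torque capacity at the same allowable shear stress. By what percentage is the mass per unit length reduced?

Equal τ_max and T ⇒ the solid shaft needs d_s³ = d_o³(1−k⁴), so d_s = 42.9·(1−0.679⁴)^(1/3) = 39.62 mm.
Area ratio A_h/A_s = d_o²(1−k²)/d_s² = (1−k²)/(1−k⁴)^(2/3) = 0.6320.
Mass saving = 1 − 0.6320 = 36.8 %.

36.8 %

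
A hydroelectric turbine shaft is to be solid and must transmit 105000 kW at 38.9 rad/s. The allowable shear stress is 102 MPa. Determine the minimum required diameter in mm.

ω = 38.9 rad/s, so T = P/ω = 105000×10³ / 38.90 = 2.699e6 N·m.
For a solid shaft τ_max = 16T/(πd³), so d = (16T/(π τ_allow))^(1/3) = (16·2.699e6/(π·1.02×10^8))^(1/3) = 0.5127 m.

513 mm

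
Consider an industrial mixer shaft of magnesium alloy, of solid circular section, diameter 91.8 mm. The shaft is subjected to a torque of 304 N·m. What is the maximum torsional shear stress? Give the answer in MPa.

J = πd⁴/32 = π(0.0918)⁴/32 = 6.972×10^-6 m⁴.
τ_max = T·r/J = 304.0 × 0.0459 / 6.972×10^-6 = 2.001×10^6 Pa.

2.00 MPa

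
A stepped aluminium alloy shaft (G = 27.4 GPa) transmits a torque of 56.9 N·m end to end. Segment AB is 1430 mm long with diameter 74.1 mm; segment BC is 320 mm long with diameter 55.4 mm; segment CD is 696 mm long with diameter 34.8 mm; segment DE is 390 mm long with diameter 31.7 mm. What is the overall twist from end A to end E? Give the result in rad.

0.0199 rad

J_AB = π(0.0741)⁴/32 = 2.96×10^-6 m⁴; J_BC = π(0.0554)⁴/32 = 9.25×10^-7 m⁴; J_CD = π(0.0348)⁴/32 = 1.44×10^-7 m⁴; J_DE = π(0.0317)⁴/32 = 9.91×10^-8 m⁴.
θ = (T/G)·Σ L_i/J_i = (56.90/27.4×10⁹)·(1.43/2.96×10^-6 + 0.320/9.25×10^-7 + 0.696/1.44×10^-7 + 0.390/9.91×10^-8) = 0.01993 rad.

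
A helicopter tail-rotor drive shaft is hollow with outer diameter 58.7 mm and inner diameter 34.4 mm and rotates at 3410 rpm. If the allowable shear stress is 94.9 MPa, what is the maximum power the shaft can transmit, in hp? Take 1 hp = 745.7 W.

J = π(d_o⁴ − d_i⁴)/32 = π(0.0587⁴ − 0.0344⁴)/32 = 1.028×10^-6 m⁴.
T_max = τ_allow·J/r = 9.49×10^7 × 1.028×10^-6 / 0.0294 = 3324 N·m.
ω = 2π·3410/60 = 357.1 rad/s, so P_max = T_max·ω = 1.187×10^6 W.

1590 hp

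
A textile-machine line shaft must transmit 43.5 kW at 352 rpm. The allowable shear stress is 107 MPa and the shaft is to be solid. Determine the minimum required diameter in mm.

38.3 mm

ω = 2π·352/60 = 36.86 rad/s, so T = P/ω = 43.5×10³ / 36.86 = 1180 N·m.
For a solid shaft τ_max = 16T/(πd³), so d = (16T/(π τ_allow))^(1/3) = (16·1180/(π·1.07×10^8))^(1/3) = 0.03830 m.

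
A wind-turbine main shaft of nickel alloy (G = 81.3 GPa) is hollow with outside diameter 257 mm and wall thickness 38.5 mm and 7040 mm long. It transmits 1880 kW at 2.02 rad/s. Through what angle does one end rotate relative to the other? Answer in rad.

0.248 rad

ω = 2.02 rad/s, so T = P/ω = 1880×10³ / 2.020 = 930700 N·m.
J = π(d_o⁴ − d_i⁴)/32 = π(0.257⁴ − 0.180⁴)/32 = 3.252×10^-4 m⁴.
θ = T·L/(G·J) = 930700 × 7.04 / (81.3×10⁹ × 3.252×10^-4) = 0.2478 rad.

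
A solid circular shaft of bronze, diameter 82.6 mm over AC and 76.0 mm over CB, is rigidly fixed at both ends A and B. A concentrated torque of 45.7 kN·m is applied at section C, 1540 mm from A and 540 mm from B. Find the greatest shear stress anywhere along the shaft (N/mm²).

Compatibility: T_A·a/J_AC = T_B·b/J_CB with T_A + T_B = T₀.
J_AC = 4.57×10^-6 m⁴, J_CB = 3.28×10^-6 m⁴, so T_A = T₀·(J_AC/a)/((J_AC/a)+(J_CB/b)) = 15010 N·m, T_B = 30690 N·m.
τ in each portion: τ_AC = 1.36×10^8 Pa, τ_CB = 3.56×10^8 Pa; maximum is in CB.
τ_max = T_CB·r/J = 30690·0.0380/3.28×10^-6 = 3.560×10^8 Pa.

356 N/mm²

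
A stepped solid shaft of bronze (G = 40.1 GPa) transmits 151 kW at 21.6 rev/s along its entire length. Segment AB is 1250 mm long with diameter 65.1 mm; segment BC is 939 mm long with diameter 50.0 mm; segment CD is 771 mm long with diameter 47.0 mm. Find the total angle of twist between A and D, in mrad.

ω = 2π·21.6 = 135.7 rad/s, so T = P/ω = 151×10³ / 135.7 = 1113 N·m.
J_AB = π(0.0651)⁴/32 = 1.76×10^-6 m⁴; J_BC = π(0.0500)⁴/32 = 6.14×10^-7 m⁴; J_CD = π(0.0470)⁴/32 = 4.79×10^-7 m⁴.
θ = (T/G)·Σ L_i/J_i = (1113/40.1×10⁹)·(1.25/1.76×10^-6 + 0.939/6.14×10^-7 + 0.771/4.79×10^-7) = 0.1068 rad.

107 mrad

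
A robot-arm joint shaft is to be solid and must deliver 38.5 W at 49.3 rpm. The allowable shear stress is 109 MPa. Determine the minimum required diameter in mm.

7.04 mm

ω = 2π·49.3/60 = 5.163 rad/s, so T = P/ω = 38.5 / 5.163 = 7.457 N·m.
For a solid shaft τ_max = 16T/(πd³), so d = (16T/(π τ_allow))^(1/3) = (16·7.457/(π·1.09×10^8))^(1/3) = 0.007037 m.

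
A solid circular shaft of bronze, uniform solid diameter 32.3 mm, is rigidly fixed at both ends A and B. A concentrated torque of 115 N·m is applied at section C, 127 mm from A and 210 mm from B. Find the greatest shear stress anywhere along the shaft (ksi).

1.57 ksi

With uniform GJ and both ends fixed, compatibility θ_AC = θ_CB gives T_A·a = T_B·b, together with T_A + T_B = T₀.
T_A = T₀·b/(a+b) = 115.0·210/337.0 = 71.66 N·m; T_B = 43.34 N·m.
τ in each portion: τ_AC = 1.08×10^7 Pa, τ_CB = 6.55×10^6 Pa; maximum is in AC.
τ_max = T_AC·r/J = 71.66·0.0161/1.07×10^-7 = 1.083×10^7 Pa.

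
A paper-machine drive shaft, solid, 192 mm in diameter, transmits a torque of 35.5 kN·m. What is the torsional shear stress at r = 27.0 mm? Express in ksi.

J = πd⁴/32 = π(0.192)⁴/32 = 1.334×10^-4 m⁴.
Shear stress varies linearly with radius: τ = T·r/J = 35500 × 0.0270 / 1.334×10^-4 = 7.184×10^6 Pa.

1.04 ksi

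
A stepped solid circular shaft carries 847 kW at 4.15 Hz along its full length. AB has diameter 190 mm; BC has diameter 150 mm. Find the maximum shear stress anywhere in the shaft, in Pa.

ω = 2π·4.15 = 26.08 rad/s, so T = P/ω = 847×10³ / 26.08 = 32480 N·m.
Under the same torque, τ_max = 16T/(πd³) is largest where d is smallest — segment BC (d = 150 mm).
τ_max = 16·32480/(π·(0.150)³) = 4.902×10^7 Pa.

4.90e7 Pa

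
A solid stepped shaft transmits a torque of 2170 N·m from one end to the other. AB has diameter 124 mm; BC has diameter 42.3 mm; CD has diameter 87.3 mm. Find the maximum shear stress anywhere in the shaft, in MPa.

Under the same torque, τ_max = 16T/(πd³) is largest where d is smallest — segment BC (d = 42.3 mm).
τ_max = 16·2170/(π·(0.0423)³) = 1.460×10^8 Pa.

146 MPa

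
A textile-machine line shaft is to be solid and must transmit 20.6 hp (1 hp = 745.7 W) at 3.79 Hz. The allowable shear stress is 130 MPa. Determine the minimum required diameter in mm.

ω = 2π·3.79 = 23.81 rad/s, so T = P/ω = 20.6×745.7 / 23.81 = 645.1 N·m.
For a solid shaft τ_max = 16T/(πd³), so d = (16T/(π τ_allow))^(1/3) = (16·645.1/(π·1.30×10^8))^(1/3) = 0.02935 m.

29.3 mm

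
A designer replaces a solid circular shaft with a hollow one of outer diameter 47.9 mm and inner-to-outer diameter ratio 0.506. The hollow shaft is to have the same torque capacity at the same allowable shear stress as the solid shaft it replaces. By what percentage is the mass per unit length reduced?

Equal τ_max and T ⇒ the solid shaft needs d_s³ = d_o³(1−k⁴), so d_s = 47.9·(1−0.506⁴)^(1/3) = 46.83 mm.
Area ratio A_h/A_s = d_o²(1−k²)/d_s² = (1−k²)/(1−k⁴)^(2/3) = 0.7784.
Mass saving = 1 − 0.7784 = 22.2 %.

22.2 %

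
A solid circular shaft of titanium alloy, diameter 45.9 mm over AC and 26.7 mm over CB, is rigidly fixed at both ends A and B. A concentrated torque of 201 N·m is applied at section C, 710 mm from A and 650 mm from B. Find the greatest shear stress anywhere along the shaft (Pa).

9.41e6 Pa

Compatibility: T_A·a/J_AC = T_B·b/J_CB with T_A + T_B = T₀.
J_AC = 4.36×10^-7 m⁴, J_CB = 4.99×10^-8 m⁴, so T_A = T₀·(J_AC/a)/((J_AC/a)+(J_CB/b)) = 178.7 N·m, T_B = 22.34 N·m.
τ in each portion: τ_AC = 9.41×10^6 Pa, τ_CB = 5.98×10^6 Pa; maximum is in AC.
τ_max = T_AC·r/J = 178.7·0.0229/4.36×10^-7 = 9.409×10^6 Pa.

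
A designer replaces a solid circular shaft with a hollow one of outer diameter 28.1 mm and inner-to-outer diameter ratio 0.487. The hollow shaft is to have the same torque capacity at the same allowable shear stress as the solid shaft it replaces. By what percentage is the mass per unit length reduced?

20.7 %

Equal τ_max and T ⇒ the solid shaft needs d_s³ = d_o³(1−k⁴), so d_s = 28.1·(1−0.487⁴)^(1/3) = 27.56 mm.
Area ratio A_h/A_s = d_o²(1−k²)/d_s² = (1−k²)/(1−k⁴)^(2/3) = 0.7928.
Mass saving = 1 − 0.7928 = 20.7 %.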